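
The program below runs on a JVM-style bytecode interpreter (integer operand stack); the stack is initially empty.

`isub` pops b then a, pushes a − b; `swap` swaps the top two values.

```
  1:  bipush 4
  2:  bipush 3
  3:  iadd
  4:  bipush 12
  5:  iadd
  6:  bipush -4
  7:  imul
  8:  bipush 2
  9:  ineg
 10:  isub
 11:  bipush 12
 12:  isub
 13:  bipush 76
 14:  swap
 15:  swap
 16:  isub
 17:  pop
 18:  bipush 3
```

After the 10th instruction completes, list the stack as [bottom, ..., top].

[-74]

bipush 4  -> 4
bipush 3  -> 4 3
iadd      -> 7
bipush 12 -> 7 12
iadd      -> 19
bipush -4 -> 19 -4
imul      -> -76
bipush 2  -> -76 2
ineg      -> -76 -2
isub      -> -74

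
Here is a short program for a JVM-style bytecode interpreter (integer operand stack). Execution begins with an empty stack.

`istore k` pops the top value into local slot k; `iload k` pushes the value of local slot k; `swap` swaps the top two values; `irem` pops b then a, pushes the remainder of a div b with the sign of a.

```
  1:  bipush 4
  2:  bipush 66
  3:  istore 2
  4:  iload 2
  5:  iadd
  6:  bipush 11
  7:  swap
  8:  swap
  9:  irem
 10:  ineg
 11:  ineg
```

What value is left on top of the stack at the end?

bipush 4  : [4]
bipush 66 : [4, 66]
istore 2  : [4]
iload 2   : [4, 66]
iadd      : [70]
bipush 11 : [70, 11]
swap      : [11, 70]
swap      : [70, 11]
irem      : [4]
ineg      : [-4]
ineg      : [4]

4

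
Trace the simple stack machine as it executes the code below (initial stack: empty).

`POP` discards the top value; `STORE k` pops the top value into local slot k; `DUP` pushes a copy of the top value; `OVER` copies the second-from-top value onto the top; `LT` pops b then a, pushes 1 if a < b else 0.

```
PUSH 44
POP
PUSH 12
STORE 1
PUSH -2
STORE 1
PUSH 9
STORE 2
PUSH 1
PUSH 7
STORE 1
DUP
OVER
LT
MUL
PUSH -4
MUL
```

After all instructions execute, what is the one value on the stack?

PUSH 44 -> [44]
POP     -> []
PUSH 12 -> [12]
STORE 1 -> []
PUSH -2 -> [-2]
STORE 1 -> []
PUSH 9  -> [9]
STORE 2 -> []
PUSH 1  -> [1]
PUSH 7  -> [1, 7]
STORE 1 -> [1]
DUP     -> [1, 1]
OVER    -> [1, 1, 1]
LT      -> [1, 0]
MUL     -> [0]
PUSH -4 -> [0, -4]
MUL     -> [0]

0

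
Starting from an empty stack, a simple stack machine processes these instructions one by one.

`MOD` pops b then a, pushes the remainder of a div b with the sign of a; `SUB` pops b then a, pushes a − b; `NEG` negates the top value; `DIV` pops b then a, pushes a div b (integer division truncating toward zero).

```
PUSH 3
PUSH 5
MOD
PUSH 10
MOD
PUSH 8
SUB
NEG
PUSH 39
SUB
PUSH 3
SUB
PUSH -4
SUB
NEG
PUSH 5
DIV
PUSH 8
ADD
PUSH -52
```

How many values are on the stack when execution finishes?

2

PUSH 3   → [3]
PUSH 5   → [3, 5]
MOD      → [3]
PUSH 10  → [3, 10]
MOD      → [3]
PUSH 8   → [3, 8]
SUB      → [-5]
NEG      → [5]
PUSH 39  → [5, 39]
SUB      → [-34]
PUSH 3   → [-34, 3]
SUB      → [-37]
PUSH -4  → [-37, -4]
SUB      → [-33]
NEG      → [33]
PUSH 5   → [33, 5]
DIV      → [6]
PUSH 8   → [6, 8]
ADD      → [14]
PUSH -52 → [14, -52]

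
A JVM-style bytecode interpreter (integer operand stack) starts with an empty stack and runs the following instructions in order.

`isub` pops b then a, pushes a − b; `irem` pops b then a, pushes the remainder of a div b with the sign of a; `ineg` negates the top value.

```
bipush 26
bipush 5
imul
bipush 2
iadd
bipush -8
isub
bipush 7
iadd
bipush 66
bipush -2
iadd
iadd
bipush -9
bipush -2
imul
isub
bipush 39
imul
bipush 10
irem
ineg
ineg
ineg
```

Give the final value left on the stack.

-7

bipush 26 → [26]
bipush 5  → [26, 5]
imul      → [130]
bipush 2  → [130, 2]
iadd      → [132]
bipush -8 → [132, -8]
isub      → [140]
bipush 7  → [140, 7]
iadd      → [147]
bipush 66 → [147, 66]
bipush -2 → [147, 66, -2]
iadd      → [147, 64]
iadd      → [211]
bipush -9 → [211, -9]
bipush -2 → [211, -9, -2]
imul      → [211, 18]
isub      → [193]
bipush 39 → [193, 39]
imul      → [7527]
bipush 10 → [7527, 10]
irem      → [7]
ineg      → [-7]
ineg      → [7]
ineg      → [-7]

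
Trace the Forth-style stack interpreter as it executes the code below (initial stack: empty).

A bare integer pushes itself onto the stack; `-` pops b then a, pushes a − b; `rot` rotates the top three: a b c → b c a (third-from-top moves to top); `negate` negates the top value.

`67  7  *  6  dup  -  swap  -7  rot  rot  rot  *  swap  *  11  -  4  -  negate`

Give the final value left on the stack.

15

67     → 67
7      → 67 7
*      → 469
6      → 469 6
dup    → 469 6 6
-      → 469 0
swap   → 0 469
-7     → 0 469 -7
rot    → 469 -7 0
rot    → -7 0 469
rot    → 0 469 -7
*      → 0 -3283
swap   → -3283 0
*      → 0
11     → 0 11
-      → -11
4      → -11 4
-      → -15
negate → 15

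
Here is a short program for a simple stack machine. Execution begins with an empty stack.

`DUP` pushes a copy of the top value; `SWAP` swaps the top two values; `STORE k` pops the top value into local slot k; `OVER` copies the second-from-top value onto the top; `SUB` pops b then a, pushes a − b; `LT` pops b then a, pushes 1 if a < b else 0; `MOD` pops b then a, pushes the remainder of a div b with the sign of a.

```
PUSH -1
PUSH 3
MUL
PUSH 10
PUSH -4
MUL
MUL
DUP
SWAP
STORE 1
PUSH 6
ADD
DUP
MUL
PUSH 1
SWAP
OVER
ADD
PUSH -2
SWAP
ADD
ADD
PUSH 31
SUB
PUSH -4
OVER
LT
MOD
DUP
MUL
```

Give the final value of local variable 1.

PUSH -1 -> -1
PUSH 3  -> -1 3
MUL     -> -3
PUSH 10 -> -3 10
PUSH -4 -> -3 10 -4
MUL     -> -3 -40
MUL     -> 120
DUP     -> 120 120
SWAP    -> 120 120
STORE 1 -> 120
PUSH 6  -> 120 6
ADD     -> 126
DUP     -> 126 126
MUL     -> 15876
PUSH 1  -> 15876 1
SWAP    -> 1 15876
OVER    -> 1 15876 1
ADD     -> 1 15877
PUSH -2 -> 1 15877 -2
SWAP    -> 1 -2 15877
ADD     -> 1 15875
ADD     -> 15876
PUSH 31 -> 15876 31
SUB     -> 15845
PUSH -4 -> 15845 -4
OVER    -> 15845 -4 15845
LT      -> 15845 1
MOD     -> 0
DUP     -> 0 0
MUL     -> 0

120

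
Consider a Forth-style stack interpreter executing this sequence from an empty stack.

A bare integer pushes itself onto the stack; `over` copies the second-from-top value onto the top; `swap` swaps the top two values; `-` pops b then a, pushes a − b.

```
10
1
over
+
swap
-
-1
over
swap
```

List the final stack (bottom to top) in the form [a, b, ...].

10   -> [10]
1    -> [10, 1]
over -> [10, 1, 10]
+    -> [10, 11]
swap -> [11, 10]
-    -> [1]
-1   -> [1, -1]
over -> [1, -1, 1]
swap -> [1, 1, -1]

[1, 1, -1]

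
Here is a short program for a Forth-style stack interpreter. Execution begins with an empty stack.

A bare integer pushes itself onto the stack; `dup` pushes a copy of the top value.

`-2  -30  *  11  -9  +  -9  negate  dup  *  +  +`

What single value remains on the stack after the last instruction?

-2     -> [-2]
-30    -> [-2, -30]
*      -> [60]
11     -> [60, 11]
-9     -> [60, 11, -9]
+      -> [60, 2]
-9     -> [60, 2, -9]
negate -> [60, 2, 9]
dup    -> [60, 2, 9, 9]
*      -> [60, 2, 81]
+      -> [60, 83]
+      -> [143]

143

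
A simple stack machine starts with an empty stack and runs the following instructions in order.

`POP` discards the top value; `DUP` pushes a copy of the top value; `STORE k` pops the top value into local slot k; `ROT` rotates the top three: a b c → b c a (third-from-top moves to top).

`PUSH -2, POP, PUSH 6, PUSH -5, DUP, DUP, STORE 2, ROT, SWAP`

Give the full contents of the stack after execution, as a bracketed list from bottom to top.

PUSH -2 : -2
POP     : (empty)
PUSH 6  : 6
PUSH -5 : 6 -5
DUP     : 6 -5 -5
DUP     : 6 -5 -5 -5
STORE 2 : 6 -5 -5
ROT     : -5 -5 6
SWAP    : -5 6 -5

[-5, 6, -5]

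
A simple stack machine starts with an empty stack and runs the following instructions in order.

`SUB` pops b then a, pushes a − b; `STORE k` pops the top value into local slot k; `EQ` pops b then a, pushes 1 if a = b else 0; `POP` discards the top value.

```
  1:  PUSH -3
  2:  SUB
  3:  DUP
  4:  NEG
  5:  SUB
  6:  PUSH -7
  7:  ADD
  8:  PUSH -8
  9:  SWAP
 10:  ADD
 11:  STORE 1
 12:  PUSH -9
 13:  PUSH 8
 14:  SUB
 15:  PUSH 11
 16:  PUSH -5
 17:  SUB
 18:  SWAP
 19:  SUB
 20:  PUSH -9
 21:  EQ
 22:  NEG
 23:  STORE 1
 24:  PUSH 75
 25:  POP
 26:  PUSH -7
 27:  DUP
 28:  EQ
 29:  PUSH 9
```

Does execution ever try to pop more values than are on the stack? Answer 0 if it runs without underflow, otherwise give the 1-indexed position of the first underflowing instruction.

PUSH -3 -> [-3]
SUB  — needs 2 operands, stack has 1 → underflow

2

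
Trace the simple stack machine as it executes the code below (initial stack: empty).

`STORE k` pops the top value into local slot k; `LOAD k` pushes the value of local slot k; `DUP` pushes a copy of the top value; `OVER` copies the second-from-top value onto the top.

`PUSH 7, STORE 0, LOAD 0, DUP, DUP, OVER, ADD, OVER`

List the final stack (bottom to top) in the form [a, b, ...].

PUSH 7  -> [7]
STORE 0 -> []
LOAD 0  -> [7]
DUP     -> [7, 7]
DUP     -> [7, 7, 7]
OVER    -> [7, 7, 7, 7]
ADD     -> [7, 7, 14]
OVER    -> [7, 7, 14, 7]

[7, 7, 14, 7]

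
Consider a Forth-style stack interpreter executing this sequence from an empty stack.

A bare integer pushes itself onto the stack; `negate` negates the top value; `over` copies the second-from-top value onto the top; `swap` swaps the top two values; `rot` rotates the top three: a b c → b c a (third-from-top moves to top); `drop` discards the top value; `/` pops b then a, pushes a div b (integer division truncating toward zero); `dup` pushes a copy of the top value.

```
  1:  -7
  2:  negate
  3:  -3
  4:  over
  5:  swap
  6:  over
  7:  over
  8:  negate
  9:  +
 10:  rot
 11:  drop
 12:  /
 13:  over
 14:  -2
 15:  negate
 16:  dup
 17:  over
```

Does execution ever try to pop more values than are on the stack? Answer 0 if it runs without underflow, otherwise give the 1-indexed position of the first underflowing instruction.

0

-7     : -7
negate : 7
-3     : 7 -3
over   : 7 -3 7
swap   : 7 7 -3
over   : 7 7 -3 7
over   : 7 7 -3 7 -3
negate : 7 7 -3 7 3
+      : 7 7 -3 10
rot    : 7 -3 10 7
drop   : 7 -3 10
/      : 7 0
over   : 7 0 7
-2     : 7 0 7 -2
negate : 7 0 7 2
dup    : 7 0 7 2 2
over   : 7 0 7 2 2 2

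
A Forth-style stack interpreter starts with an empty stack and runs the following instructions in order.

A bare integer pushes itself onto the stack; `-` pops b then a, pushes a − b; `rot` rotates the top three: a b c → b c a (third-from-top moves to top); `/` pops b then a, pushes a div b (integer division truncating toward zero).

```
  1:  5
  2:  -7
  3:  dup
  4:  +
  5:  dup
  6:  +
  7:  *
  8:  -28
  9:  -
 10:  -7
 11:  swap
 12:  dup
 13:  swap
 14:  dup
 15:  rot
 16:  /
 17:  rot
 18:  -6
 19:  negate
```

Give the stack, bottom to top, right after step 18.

5    -> [5]
-7   -> [5, -7]
dup  -> [5, -7, -7]
+    -> [5, -14]
dup  -> [5, -14, -14]
+    -> [5, -28]
*    -> [-140]
-28  -> [-140, -28]
-    -> [-112]
-7   -> [-112, -7]
swap -> [-7, -112]
dup  -> [-7, -112, -112]
swap -> [-7, -112, -112]
dup  -> [-7, -112, -112, -112]
rot  -> [-7, -112, -112, -112]
/    -> [-7, -112, 1]
rot  -> [-112, 1, -7]
-6   -> [-112, 1, -7, -6]

[-112, 1, -7, -6]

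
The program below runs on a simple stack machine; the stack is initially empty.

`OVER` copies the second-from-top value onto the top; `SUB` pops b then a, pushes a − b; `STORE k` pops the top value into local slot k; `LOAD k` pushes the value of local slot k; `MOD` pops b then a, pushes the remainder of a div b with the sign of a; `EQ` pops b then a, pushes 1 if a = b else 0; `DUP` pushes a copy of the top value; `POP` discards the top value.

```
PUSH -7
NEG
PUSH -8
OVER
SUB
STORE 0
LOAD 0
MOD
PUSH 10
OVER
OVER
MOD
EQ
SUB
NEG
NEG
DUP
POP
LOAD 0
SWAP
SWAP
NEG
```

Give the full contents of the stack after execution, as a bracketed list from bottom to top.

[7, 15]

PUSH -7  [-7]
NEG      [7]
PUSH -8  [7, -8]
OVER     [7, -8, 7]
SUB      [7, -15]
STORE 0  [7]
LOAD 0   [7, -15]
MOD      [7]
PUSH 10  [7, 10]
OVER     [7, 10, 7]
OVER     [7, 10, 7, 10]
MOD      [7, 10, 7]
EQ       [7, 0]
SUB      [7]
NEG      [-7]
NEG      [7]
DUP      [7, 7]
POP      [7]
LOAD 0   [7, -15]
SWAP     [-15, 7]
SWAP     [7, -15]
NEG      [7, 15]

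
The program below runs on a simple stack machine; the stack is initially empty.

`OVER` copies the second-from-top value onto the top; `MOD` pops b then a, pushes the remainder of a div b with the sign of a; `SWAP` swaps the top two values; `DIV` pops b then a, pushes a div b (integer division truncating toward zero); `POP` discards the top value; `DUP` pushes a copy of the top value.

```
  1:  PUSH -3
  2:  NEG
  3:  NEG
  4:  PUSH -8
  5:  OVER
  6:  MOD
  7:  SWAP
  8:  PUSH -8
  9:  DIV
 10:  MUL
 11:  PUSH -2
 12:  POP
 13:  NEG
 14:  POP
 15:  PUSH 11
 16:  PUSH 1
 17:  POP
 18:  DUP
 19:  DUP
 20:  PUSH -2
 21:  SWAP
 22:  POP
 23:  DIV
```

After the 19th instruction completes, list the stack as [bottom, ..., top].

PUSH -3 : -3
NEG     : 3
NEG     : -3
PUSH -8 : -3 -8
OVER    : -3 -8 -3
MOD     : -3 -2
SWAP    : -2 -3
PUSH -8 : -2 -3 -8
DIV     : -2 0
MUL     : 0
PUSH -2 : 0 -2
POP     : 0
NEG     : 0
POP     : (empty)
PUSH 11 : 11
PUSH 1  : 11 1
POP     : 11
DUP     : 11 11
DUP     : 11 11 11

[11, 11, 11]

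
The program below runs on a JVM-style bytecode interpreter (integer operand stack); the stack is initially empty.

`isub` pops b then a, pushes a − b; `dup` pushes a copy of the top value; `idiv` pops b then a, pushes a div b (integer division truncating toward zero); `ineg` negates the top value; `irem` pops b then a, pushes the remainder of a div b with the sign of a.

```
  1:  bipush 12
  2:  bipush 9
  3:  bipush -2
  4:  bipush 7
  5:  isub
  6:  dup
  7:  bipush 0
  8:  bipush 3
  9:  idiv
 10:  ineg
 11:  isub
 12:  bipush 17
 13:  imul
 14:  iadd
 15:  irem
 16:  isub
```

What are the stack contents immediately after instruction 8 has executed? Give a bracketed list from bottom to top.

[12, 9, -9, -9, 0, 3]

bipush 12  [12]
bipush 9   [12, 9]
bipush -2  [12, 9, -2]
bipush 7   [12, 9, -2, 7]
isub       [12, 9, -9]
dup        [12, 9, -9, -9]
bipush 0   [12, 9, -9, -9, 0]
bipush 3   [12, 9, -9, -9, 0, 3]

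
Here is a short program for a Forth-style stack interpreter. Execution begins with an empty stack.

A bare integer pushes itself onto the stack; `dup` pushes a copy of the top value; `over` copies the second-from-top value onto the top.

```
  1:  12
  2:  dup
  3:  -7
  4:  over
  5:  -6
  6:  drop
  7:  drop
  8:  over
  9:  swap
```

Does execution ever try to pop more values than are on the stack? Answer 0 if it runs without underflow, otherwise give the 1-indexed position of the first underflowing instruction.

0

12   -> [12]
dup  -> [12, 12]
-7   -> [12, 12, -7]
over -> [12, 12, -7, 12]
-6   -> [12, 12, -7, 12, -6]
drop -> [12, 12, -7, 12]
drop -> [12, 12, -7]
over -> [12, 12, -7, 12]
swap -> [12, 12, 12, -7]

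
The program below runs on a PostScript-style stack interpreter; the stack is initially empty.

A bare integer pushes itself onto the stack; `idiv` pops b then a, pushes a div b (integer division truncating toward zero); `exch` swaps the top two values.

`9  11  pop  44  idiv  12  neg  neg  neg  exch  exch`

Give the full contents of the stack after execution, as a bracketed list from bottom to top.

9    : 9
11   : 9 11
pop  : 9
44   : 9 44
idiv : 0
12   : 0 12
neg  : 0 -12
neg  : 0 12
neg  : 0 -12
exch : -12 0
exch : 0 -12

[0, -12]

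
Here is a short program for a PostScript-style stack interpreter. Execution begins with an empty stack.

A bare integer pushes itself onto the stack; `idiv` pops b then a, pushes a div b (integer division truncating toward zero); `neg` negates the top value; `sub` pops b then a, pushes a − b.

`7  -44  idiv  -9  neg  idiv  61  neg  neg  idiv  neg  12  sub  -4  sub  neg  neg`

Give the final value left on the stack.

7    → 7
-44  → 7 -44
idiv → 0
-9   → 0 -9
neg  → 0 9
idiv → 0
61   → 0 61
neg  → 0 -61
neg  → 0 61
idiv → 0
neg  → 0
12   → 0 12
sub  → -12
-4   → -12 -4
sub  → -8
neg  → 8
neg  → -8

-8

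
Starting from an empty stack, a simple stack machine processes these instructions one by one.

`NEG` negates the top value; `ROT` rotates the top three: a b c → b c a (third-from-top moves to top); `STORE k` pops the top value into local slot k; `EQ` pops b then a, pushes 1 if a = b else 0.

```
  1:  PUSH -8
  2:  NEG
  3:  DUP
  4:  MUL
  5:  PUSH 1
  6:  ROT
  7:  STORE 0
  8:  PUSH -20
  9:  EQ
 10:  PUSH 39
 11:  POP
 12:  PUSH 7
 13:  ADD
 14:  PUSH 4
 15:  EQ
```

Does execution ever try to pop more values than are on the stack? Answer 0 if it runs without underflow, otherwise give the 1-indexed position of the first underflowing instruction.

6

PUSH -8 : -8
NEG     : 8
DUP     : 8 8
MUL     : 64
PUSH 1  : 64 1
ROT  — needs 3 operands, stack has 2 → underflow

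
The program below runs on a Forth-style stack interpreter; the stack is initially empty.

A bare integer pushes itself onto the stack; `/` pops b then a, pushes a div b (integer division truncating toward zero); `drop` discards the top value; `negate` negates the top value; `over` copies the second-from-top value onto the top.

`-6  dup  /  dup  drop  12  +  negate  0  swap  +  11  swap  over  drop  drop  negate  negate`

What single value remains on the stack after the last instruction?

11

-6     : [-6]
dup    : [-6, -6]
/      : [1]
dup    : [1, 1]
drop   : [1]
12     : [1, 12]
+      : [13]
negate : [-13]
0      : [-13, 0]
swap   : [0, -13]
+      : [-13]
11     : [-13, 11]
swap   : [11, -13]
over   : [11, -13, 11]
drop   : [11, -13]
drop   : [11]
negate : [-11]
negate : [11]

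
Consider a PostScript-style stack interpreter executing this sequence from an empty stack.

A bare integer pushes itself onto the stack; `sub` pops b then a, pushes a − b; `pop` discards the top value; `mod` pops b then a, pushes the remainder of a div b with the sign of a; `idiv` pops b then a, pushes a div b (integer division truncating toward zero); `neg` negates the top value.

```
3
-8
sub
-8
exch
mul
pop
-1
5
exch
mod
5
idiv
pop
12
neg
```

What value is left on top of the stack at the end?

3    : 3
-8   : 3 -8
sub  : 11
-8   : 11 -8
exch : -8 11
mul  : -88
pop  : (empty)
-1   : -1
5    : -1 5
exch : 5 -1
mod  : 0
5    : 0 5
idiv : 0
pop  : (empty)
12   : 12
neg  : -12

-12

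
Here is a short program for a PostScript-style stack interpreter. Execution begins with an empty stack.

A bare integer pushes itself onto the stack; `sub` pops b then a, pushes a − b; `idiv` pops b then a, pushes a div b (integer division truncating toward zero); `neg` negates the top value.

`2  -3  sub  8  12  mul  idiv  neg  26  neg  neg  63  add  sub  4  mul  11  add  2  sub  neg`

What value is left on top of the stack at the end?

347

2     2
-3    2 -3
sub   5
8     5 8
12    5 8 12
mul   5 96
idiv  0
neg   0
26    0 26
neg   0 -26
neg   0 26
63    0 26 63
add   0 89
sub   -89
4     -89 4
mul   -356
11    -356 11
add   -345
2     -345 2
sub   -347
neg   347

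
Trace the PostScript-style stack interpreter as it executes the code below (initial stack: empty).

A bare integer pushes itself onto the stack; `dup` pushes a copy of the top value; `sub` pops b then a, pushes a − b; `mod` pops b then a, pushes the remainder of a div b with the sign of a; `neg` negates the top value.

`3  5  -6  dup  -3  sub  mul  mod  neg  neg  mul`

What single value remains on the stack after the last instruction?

15

3    [3]
5    [3, 5]
-6   [3, 5, -6]
dup  [3, 5, -6, -6]
-3   [3, 5, -6, -6, -3]
sub  [3, 5, -6, -3]
mul  [3, 5, 18]
mod  [3, 5]
neg  [3, -5]
neg  [3, 5]
mul  [15]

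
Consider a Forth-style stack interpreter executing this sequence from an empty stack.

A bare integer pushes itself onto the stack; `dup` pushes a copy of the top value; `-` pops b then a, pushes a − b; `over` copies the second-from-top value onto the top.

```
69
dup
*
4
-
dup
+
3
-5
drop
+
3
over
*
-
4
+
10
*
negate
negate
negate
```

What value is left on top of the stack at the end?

190300

69     : [69]
dup    : [69, 69]
*      : [4761]
4      : [4761, 4]
-      : [4757]
dup    : [4757, 4757]
+      : [9514]
3      : [9514, 3]
-5     : [9514, 3, -5]
drop   : [9514, 3]
+      : [9517]
3      : [9517, 3]
over   : [9517, 3, 9517]
*      : [9517, 28551]
-      : [-19034]
4      : [-19034, 4]
+      : [-19030]
10     : [-19030, 10]
*      : [-190300]
negate : [190300]
negate : [-190300]
negate : [190300]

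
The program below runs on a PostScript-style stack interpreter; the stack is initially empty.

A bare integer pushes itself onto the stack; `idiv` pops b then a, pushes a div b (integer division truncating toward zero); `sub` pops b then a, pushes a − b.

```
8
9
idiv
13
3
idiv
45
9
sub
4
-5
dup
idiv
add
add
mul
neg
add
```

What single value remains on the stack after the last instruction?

8     8
9     8 9
idiv  0
13    0 13
3     0 13 3
idiv  0 4
45    0 4 45
9     0 4 45 9
sub   0 4 36
4     0 4 36 4
-5    0 4 36 4 -5
dup   0 4 36 4 -5 -5
idiv  0 4 36 4 1
add   0 4 36 5
add   0 4 41
mul   0 164
neg   0 -164
add   -164

-164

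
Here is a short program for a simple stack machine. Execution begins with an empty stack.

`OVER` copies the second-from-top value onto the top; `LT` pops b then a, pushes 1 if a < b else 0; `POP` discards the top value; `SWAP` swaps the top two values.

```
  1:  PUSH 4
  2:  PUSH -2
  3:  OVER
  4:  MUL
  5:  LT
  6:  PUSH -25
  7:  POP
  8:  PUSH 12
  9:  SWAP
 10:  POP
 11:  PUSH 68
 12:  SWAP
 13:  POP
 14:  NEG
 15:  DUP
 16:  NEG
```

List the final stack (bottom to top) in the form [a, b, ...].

[-68, 68]

PUSH 4    4
PUSH -2   4 -2
OVER      4 -2 4
MUL       4 -8
LT        0
PUSH -25  0 -25
POP       0
PUSH 12   0 12
SWAP      12 0
POP       12
PUSH 68   12 68
SWAP      68 12
POP       68
NEG       -68
DUP       -68 -68
NEG       -68 68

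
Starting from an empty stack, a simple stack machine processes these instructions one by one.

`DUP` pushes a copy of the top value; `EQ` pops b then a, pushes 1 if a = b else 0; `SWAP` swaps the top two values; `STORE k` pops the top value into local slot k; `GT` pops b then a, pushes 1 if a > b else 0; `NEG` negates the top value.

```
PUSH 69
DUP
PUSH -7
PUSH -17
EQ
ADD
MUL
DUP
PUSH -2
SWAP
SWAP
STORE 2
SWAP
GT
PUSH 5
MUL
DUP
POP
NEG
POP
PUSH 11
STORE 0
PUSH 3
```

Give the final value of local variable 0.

11

PUSH 69   [69]
DUP       [69, 69]
PUSH -7   [69, 69, -7]
PUSH -17  [69, 69, -7, -17]
EQ        [69, 69, 0]
ADD       [69, 69]
MUL       [4761]
DUP       [4761, 4761]
PUSH -2   [4761, 4761, -2]
SWAP      [4761, -2, 4761]
SWAP      [4761, 4761, -2]
STORE 2   [4761, 4761]
SWAP      [4761, 4761]
GT        [0]
PUSH 5    [0, 5]
MUL       [0]
DUP       [0, 0]
POP       [0]
NEG       [0]
POP       []
PUSH 11   [11]
STORE 0   []
PUSH 3    [3]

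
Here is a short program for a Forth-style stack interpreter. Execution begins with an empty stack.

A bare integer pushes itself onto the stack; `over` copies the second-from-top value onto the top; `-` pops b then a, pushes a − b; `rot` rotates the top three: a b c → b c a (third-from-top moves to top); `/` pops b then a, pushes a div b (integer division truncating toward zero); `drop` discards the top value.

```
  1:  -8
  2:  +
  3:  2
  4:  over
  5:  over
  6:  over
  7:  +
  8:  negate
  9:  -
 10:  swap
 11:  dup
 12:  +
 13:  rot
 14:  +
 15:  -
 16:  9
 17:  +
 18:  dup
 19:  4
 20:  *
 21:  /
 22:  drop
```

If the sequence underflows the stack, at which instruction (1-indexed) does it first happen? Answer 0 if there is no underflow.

2

-8 : [-8]
+  — needs 2 operands, stack has 1 → underflow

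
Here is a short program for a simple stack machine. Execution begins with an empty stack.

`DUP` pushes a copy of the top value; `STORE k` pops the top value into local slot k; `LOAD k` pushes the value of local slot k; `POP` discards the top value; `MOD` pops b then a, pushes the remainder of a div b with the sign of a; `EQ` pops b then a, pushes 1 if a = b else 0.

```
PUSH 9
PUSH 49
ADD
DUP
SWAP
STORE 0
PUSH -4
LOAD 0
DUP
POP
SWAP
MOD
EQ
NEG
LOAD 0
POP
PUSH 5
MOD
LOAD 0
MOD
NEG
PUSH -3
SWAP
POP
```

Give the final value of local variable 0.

58

PUSH 9  : [9]
PUSH 49 : [9, 49]
ADD     : [58]
DUP     : [58, 58]
SWAP    : [58, 58]
STORE 0 : [58]
PUSH -4 : [58, -4]
LOAD 0  : [58, -4, 58]
DUP     : [58, -4, 58, 58]
POP     : [58, -4, 58]
SWAP    : [58, 58, -4]
MOD     : [58, 2]
EQ      : [0]
NEG     : [0]
LOAD 0  : [0, 58]
POP     : [0]
PUSH 5  : [0, 5]
MOD     : [0]
LOAD 0  : [0, 58]
MOD     : [0]
NEG     : [0]
PUSH -3 : [0, -3]
SWAP    : [-3, 0]
POP     : [-3]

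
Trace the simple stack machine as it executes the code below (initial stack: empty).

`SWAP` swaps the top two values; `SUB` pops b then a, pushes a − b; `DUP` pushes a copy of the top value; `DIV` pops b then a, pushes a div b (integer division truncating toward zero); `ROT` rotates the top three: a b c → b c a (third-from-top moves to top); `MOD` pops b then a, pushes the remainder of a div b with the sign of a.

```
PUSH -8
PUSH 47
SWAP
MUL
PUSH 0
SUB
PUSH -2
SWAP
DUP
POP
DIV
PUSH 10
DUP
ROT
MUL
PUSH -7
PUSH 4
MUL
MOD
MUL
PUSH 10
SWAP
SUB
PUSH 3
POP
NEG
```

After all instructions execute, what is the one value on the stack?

PUSH -8 -> -8
PUSH 47 -> -8 47
SWAP    -> 47 -8
MUL     -> -376
PUSH 0  -> -376 0
SUB     -> -376
PUSH -2 -> -376 -2
SWAP    -> -2 -376
DUP     -> -2 -376 -376
POP     -> -2 -376
DIV     -> 0
PUSH 10 -> 0 10
DUP     -> 0 10 10
ROT     -> 10 10 0
MUL     -> 10 0
PUSH -7 -> 10 0 -7
PUSH 4  -> 10 0 -7 4
MUL     -> 10 0 -28
MOD     -> 10 0
MUL     -> 0
PUSH 10 -> 0 10
SWAP    -> 10 0
SUB     -> 10
PUSH 3  -> 10 3
POP     -> 10
NEG     -> -10

-10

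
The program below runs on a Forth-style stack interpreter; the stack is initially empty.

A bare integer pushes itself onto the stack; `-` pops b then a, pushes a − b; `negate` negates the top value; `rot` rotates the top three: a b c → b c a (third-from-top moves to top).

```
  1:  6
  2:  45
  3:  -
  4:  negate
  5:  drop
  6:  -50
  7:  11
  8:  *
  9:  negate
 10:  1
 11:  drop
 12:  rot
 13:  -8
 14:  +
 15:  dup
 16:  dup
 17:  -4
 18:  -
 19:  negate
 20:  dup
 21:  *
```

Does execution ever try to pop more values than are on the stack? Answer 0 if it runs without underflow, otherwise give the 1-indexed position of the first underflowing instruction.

12

6      -> 6
45     -> 6 45
-      -> -39
negate -> 39
drop   -> (empty)
-50    -> -50
11     -> -50 11
*      -> -550
negate -> 550
1      -> 550 1
drop   -> 550
rot  — needs 3 operands, stack has 1 → underflow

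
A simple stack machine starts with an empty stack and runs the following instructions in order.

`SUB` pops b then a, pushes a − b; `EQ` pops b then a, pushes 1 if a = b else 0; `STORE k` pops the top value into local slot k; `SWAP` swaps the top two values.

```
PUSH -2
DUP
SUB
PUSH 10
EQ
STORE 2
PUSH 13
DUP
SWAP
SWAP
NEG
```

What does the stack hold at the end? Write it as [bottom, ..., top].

[13, -13]

PUSH -2 -> -2
DUP     -> -2 -2
SUB     -> 0
PUSH 10 -> 0 10
EQ      -> 0
STORE 2 -> (empty)
PUSH 13 -> 13
DUP     -> 13 13
SWAP    -> 13 13
SWAP    -> 13 13
NEG     -> 13 -13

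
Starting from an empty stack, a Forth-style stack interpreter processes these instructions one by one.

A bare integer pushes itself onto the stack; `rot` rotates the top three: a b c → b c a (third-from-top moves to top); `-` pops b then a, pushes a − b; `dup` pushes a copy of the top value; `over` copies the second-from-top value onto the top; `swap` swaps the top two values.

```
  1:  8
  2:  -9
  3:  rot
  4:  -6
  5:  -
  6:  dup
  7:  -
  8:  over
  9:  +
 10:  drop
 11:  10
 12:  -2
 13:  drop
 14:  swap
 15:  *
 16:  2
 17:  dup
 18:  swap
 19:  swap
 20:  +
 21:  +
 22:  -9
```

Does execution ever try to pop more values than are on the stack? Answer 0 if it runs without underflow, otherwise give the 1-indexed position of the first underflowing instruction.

8  : [8]
-9 : [8, -9]
rot  — needs 3 operands, stack has 2 → underflow

3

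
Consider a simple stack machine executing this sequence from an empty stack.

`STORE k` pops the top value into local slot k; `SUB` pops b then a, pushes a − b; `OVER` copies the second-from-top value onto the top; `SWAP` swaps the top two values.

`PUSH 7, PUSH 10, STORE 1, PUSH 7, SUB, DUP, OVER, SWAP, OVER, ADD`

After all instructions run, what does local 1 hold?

10

PUSH 7  -> 7
PUSH 10 -> 7 10
STORE 1 -> 7
PUSH 7  -> 7 7
SUB     -> 0
DUP     -> 0 0
OVER    -> 0 0 0
SWAP    -> 0 0 0
OVER    -> 0 0 0 0
ADD     -> 0 0 0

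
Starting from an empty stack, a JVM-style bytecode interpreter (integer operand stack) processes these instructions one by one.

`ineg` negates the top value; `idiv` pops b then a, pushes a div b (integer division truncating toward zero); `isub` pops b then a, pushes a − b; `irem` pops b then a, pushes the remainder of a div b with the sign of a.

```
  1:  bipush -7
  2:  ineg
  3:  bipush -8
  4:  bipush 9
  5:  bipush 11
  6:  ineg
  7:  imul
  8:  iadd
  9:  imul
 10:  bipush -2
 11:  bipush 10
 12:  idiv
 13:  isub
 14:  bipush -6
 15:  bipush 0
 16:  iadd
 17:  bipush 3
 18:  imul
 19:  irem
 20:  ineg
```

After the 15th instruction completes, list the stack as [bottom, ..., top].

bipush -7 : [-7]
ineg      : [7]
bipush -8 : [7, -8]
bipush 9  : [7, -8, 9]
bipush 11 : [7, -8, 9, 11]
ineg      : [7, -8, 9, -11]
imul      : [7, -8, -99]
iadd      : [7, -107]
imul      : [-749]
bipush -2 : [-749, -2]
bipush 10 : [-749, -2, 10]
idiv      : [-749, 0]
isub      : [-749]
bipush -6 : [-749, -6]
bipush 0  : [-749, -6, 0]

[-749, -6, 0]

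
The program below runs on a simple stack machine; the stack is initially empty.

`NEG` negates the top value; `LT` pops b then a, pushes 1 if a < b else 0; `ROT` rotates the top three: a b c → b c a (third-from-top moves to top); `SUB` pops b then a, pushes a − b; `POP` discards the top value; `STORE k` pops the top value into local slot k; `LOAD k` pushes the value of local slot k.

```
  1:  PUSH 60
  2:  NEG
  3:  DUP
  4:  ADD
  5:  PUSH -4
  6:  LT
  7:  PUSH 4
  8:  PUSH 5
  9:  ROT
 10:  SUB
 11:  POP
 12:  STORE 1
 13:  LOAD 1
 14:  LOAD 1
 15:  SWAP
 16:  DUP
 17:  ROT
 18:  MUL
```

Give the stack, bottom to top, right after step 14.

[4, 4]

PUSH 60 -> 60
NEG     -> -60
DUP     -> -60 -60
ADD     -> -120
PUSH -4 -> -120 -4
LT      -> 1
PUSH 4  -> 1 4
PUSH 5  -> 1 4 5
ROT     -> 4 5 1
SUB     -> 4 4
POP     -> 4
STORE 1 -> (empty)
LOAD 1  -> 4
LOAD 1  -> 4 4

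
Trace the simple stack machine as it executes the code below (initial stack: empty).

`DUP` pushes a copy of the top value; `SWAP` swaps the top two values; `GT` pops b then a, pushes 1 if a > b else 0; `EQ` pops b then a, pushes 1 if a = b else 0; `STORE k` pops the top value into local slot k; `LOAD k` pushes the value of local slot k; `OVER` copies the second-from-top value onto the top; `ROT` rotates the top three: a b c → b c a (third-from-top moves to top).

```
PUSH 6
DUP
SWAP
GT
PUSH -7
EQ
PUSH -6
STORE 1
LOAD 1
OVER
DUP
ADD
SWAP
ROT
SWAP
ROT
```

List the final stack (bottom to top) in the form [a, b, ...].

PUSH 6  : 6
DUP     : 6 6
SWAP    : 6 6
GT      : 0
PUSH -7 : 0 -7
EQ      : 0
PUSH -6 : 0 -6
STORE 1 : 0
LOAD 1  : 0 -6
OVER    : 0 -6 0
DUP     : 0 -6 0 0
ADD     : 0 -6 0
SWAP    : 0 0 -6
ROT     : 0 -6 0
SWAP    : 0 0 -6
ROT     : 0 -6 0

[0, -6, 0]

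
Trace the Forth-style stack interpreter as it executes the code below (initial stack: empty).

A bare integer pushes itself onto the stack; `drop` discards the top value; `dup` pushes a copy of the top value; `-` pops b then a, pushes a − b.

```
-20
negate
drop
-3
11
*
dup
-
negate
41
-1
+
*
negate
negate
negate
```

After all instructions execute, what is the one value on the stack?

-20    : -20
negate : 20
drop   : (empty)
-3     : -3
11     : -3 11
*      : -33
dup    : -33 -33
-      : 0
negate : 0
41     : 0 41
-1     : 0 41 -1
+      : 0 40
*      : 0
negate : 0
negate : 0
negate : 0

0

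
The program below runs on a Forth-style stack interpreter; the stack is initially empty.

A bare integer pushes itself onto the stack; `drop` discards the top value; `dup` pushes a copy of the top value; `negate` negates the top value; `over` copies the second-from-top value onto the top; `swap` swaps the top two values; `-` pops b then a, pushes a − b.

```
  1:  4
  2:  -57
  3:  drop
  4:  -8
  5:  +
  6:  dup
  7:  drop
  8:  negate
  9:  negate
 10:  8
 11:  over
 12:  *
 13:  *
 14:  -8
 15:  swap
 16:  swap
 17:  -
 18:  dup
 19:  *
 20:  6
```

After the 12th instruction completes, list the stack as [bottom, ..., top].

[-4, -32]

4      -> [4]
-57    -> [4, -57]
drop   -> [4]
-8     -> [4, -8]
+      -> [-4]
dup    -> [-4, -4]
drop   -> [-4]
negate -> [4]
negate -> [-4]
8      -> [-4, 8]
over   -> [-4, 8, -4]
*      -> [-4, -32]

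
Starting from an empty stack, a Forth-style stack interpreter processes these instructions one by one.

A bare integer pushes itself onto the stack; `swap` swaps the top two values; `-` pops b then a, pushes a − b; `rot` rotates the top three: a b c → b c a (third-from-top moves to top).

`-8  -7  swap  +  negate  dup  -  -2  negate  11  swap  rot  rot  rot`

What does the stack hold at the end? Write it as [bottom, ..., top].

-8     -> -8
-7     -> -8 -7
swap   -> -7 -8
+      -> -15
negate -> 15
dup    -> 15 15
-      -> 0
-2     -> 0 -2
negate -> 0 2
11     -> 0 2 11
swap   -> 0 11 2
rot    -> 11 2 0
rot    -> 2 0 11
rot    -> 0 11 2

[0, 11, 2]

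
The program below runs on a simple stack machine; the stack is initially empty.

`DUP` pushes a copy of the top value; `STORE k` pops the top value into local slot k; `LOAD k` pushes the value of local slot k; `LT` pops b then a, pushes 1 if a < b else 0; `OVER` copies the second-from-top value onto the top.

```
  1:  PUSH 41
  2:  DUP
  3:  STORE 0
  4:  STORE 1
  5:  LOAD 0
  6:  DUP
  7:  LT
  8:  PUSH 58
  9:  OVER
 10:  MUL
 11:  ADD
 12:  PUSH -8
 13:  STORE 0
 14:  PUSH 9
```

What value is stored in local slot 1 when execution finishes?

PUSH 41 : [41]
DUP     : [41, 41]
STORE 0 : [41]
STORE 1 : []
LOAD 0  : [41]
DUP     : [41, 41]
LT      : [0]
PUSH 58 : [0, 58]
OVER    : [0, 58, 0]
MUL     : [0, 0]
ADD     : [0]
PUSH -8 : [0, -8]
STORE 0 : [0]
PUSH 9  : [0, 9]

41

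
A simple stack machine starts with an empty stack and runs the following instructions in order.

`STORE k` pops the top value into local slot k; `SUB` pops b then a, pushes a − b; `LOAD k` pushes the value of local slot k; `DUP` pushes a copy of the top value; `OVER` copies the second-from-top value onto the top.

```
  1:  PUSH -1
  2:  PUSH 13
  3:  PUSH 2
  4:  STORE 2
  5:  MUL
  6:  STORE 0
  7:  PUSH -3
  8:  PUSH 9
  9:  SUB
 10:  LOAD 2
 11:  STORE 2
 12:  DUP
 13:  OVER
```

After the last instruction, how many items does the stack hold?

3

PUSH -1 → [-1]
PUSH 13 → [-1, 13]
PUSH 2  → [-1, 13, 2]
STORE 2 → [-1, 13]
MUL     → [-13]
STORE 0 → []
PUSH -3 → [-3]
PUSH 9  → [-3, 9]
SUB     → [-12]
LOAD 2  → [-12, 2]
STORE 2 → [-12]
DUP     → [-12, -12]
OVER    → [-12, -12, -12]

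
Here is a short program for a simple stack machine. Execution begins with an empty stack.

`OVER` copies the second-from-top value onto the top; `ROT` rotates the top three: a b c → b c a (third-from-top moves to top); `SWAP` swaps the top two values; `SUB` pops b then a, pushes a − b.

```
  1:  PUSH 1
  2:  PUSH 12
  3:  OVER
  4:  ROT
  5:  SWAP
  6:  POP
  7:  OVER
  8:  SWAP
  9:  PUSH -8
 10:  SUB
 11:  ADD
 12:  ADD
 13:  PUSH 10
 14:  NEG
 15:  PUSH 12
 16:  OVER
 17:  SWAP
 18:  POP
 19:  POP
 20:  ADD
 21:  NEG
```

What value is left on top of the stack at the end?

PUSH 1  → 1
PUSH 12 → 1 12
OVER    → 1 12 1
ROT     → 12 1 1
SWAP    → 12 1 1
POP     → 12 1
OVER    → 12 1 12
SWAP    → 12 12 1
PUSH -8 → 12 12 1 -8
SUB     → 12 12 9
ADD     → 12 21
ADD     → 33
PUSH 10 → 33 10
NEG     → 33 -10
PUSH 12 → 33 -10 12
OVER    → 33 -10 12 -10
SWAP    → 33 -10 -10 12
POP     → 33 -10 -10
POP     → 33 -10
ADD     → 23
NEG     → -23

-23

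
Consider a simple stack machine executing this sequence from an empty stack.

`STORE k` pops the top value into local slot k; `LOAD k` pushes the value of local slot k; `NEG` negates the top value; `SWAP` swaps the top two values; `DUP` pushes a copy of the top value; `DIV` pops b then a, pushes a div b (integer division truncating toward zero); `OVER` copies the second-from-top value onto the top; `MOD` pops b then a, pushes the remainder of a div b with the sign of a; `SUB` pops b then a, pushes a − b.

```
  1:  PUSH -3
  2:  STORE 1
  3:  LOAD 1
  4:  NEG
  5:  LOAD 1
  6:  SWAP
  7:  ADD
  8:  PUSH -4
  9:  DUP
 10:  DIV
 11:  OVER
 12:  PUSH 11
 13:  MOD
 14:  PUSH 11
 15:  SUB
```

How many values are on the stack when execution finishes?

PUSH -3 → [-3]
STORE 1 → []
LOAD 1  → [-3]
NEG     → [3]
LOAD 1  → [3, -3]
SWAP    → [-3, 3]
ADD     → [0]
PUSH -4 → [0, -4]
DUP     → [0, -4, -4]
DIV     → [0, 1]
OVER    → [0, 1, 0]
PUSH 11 → [0, 1, 0, 11]
MOD     → [0, 1, 0]
PUSH 11 → [0, 1, 0, 11]
SUB     → [0, 1, -11]

3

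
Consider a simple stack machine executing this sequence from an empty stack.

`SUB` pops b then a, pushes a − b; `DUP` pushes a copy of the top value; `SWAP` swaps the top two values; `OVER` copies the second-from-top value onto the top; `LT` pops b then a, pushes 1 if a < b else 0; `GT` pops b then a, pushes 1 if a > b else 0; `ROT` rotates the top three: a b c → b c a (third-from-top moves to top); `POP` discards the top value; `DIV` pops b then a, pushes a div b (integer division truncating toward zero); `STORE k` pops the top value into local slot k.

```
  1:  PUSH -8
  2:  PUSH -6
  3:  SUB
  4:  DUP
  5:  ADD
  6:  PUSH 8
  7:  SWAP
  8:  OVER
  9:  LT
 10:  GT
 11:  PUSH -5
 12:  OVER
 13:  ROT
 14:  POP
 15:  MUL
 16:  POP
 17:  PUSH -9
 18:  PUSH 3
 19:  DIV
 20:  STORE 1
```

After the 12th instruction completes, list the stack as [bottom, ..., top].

[1, -5, 1]

PUSH -8 -> -8
PUSH -6 -> -8 -6
SUB     -> -2
DUP     -> -2 -2
ADD     -> -4
PUSH 8  -> -4 8
SWAP    -> 8 -4
OVER    -> 8 -4 8
LT      -> 8 1
GT      -> 1
PUSH -5 -> 1 -5
OVER    -> 1 -5 1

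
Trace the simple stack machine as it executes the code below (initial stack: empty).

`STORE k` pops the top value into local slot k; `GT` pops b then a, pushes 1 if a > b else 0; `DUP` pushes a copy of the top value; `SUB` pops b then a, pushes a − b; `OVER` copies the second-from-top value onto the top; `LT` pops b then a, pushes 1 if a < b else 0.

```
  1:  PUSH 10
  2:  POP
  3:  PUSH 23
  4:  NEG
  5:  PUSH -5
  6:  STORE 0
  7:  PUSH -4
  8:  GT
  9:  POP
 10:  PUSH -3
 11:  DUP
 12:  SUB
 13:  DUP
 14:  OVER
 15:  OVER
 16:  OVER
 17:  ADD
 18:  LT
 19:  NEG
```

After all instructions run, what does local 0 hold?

-5

PUSH 10  10
POP      (empty)
PUSH 23  23
NEG      -23
PUSH -5  -23 -5
STORE 0  -23
PUSH -4  -23 -4
GT       0
POP      (empty)
PUSH -3  -3
DUP      -3 -3
SUB      0
DUP      0 0
OVER     0 0 0
OVER     0 0 0 0
OVER     0 0 0 0 0
ADD      0 0 0 0
LT       0 0 0
NEG      0 0 0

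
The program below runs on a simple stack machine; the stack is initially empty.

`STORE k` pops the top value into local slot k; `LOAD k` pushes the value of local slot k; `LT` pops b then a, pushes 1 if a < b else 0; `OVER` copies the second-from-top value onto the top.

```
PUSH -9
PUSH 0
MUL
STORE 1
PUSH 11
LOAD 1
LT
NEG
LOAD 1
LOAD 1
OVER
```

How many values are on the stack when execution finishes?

4

PUSH -9 : -9
PUSH 0  : -9 0
MUL     : 0
STORE 1 : (empty)
PUSH 11 : 11
LOAD 1  : 11 0
LT      : 0
NEG     : 0
LOAD 1  : 0 0
LOAD 1  : 0 0 0
OVER    : 0 0 0 0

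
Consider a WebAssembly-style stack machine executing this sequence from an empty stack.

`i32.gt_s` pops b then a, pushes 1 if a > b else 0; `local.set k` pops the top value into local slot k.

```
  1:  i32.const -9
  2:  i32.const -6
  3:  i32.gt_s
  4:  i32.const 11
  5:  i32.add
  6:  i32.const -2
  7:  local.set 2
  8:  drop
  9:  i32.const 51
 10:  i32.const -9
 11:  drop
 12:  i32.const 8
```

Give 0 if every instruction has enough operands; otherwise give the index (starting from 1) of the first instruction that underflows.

i32.const -9  [-9]
i32.const -6  [-9, -6]
i32.gt_s      [0]
i32.const 11  [0, 11]
i32.add       [11]
i32.const -2  [11, -2]
local.set 2   [11]
drop          []
i32.const 51  [51]
i32.const -9  [51, -9]
drop          [51]
i32.const 8   [51, 8]

0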